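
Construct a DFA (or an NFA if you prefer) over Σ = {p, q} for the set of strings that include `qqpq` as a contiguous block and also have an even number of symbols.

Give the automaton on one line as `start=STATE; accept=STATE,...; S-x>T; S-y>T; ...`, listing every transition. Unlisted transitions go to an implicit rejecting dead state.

Run two small machines in parallel and take their product. The first has 5 states tracking whether and how much of `qqpq` has been seen; the second has 2 states tracking the input length modulo 2. A product state is a pair (one from each), accepting exactly when both do.
        p   q  
>  S0   S1  S2 
   S1   S0  S3 
   S2   S0  S4 
   S3   S1  S5 
   S4   S6  S5 
   S5   S7  S4 
   S6   S0  S8 
   S7   S1  S9 
 * S8   S9  S9 
   S9   S8  S8 
(> = start, * = accepting)

start=S0; accept=S8; S0-p>S1; S0-q>S2; S1-p>S0; S1-q>S3; S2-p>S0; S2-q>S4; S3-p>S1; S3-q>S5; S4-p>S6; S4-q>S5; S5-p>S7; S5-q>S4; S6-p>S0; S6-q>S8; S7-p>S1; S7-q>S9; S8-p>S9; S8-q>S9; S9-p>S8; S9-q>S8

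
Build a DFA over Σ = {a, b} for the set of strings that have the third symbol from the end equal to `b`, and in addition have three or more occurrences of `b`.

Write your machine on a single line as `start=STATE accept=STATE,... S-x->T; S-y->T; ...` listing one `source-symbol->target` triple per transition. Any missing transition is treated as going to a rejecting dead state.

start=q0; accept=q6,q9,q10,q13; q0-a->q0; q0-b->q1; q1-a->q2; q1-b->q3; q2-a->q2; q2-b->q4; q3-a->q5; q3-b->q6; q4-a->q5; q4-b->q7; q5-a->q8; q5-b->q9; q6-a->q10; q6-b->q6; q7-a->q10; q7-b->q6; q8-a->q8; q8-b->q11; q9-a->q12; q9-b->q7; q10-a->q13; q10-b->q9; q11-a->q12; q11-b->q7; q12-a->q13; q12-b->q9; q13-a->q8; q13-b->q11

Run two small machines in parallel and take their product. One (15 states) tracks the last 3 symbols read; the other (5 states) tracks the count of `b`s, saturating at 4. Each combined state is a pair, one component from each; accept when both components accept. Equivalent product states are then merged.
A 14-state machine:
          a    b  
>  q0     q0   q1 
   q1     q2   q3 
   q2     q2   q4 
   q3     q5   q6 
   q4     q5   q7 
   q5     q8   q9 
 * q6    q10   q6 
   q7    q10   q6 
   q8     q8  q11 
 * q9    q12   q7 
 * q10   q13   q9 
   q11   q12   q7 
   q12   q13   q9 
 * q13    q8  q11 
(> = start, * = accepting)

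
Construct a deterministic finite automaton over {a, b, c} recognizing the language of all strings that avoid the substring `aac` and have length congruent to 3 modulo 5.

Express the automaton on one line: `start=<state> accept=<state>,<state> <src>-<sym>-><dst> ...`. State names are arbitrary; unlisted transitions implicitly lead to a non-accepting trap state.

Run two small machines in parallel and take their product. The first has 4 states tracking partial matches of the forbidden pattern `aac`; the second has 5 states tracking the input length modulo 5. A product state is a pair (one from each), accepting exactly when both do. Minimizing collapses redundant product states.
A 16-state machine:
          a    b    c  
>  s0     s1   s2   s2 
   s1     s3   s4   s4 
   s2     s5   s4   s4 
   s3     s6   s7   s8 
   s4     s9   s7   s7 
   s5     s6   s7   s7 
 * s6    s10  s11   s8 
 * s7    s12  s11  s11 
   s8     s8   s8   s8 
 * s9    s10  s11  s11 
   s10   s13   s0   s8 
   s11   s14   s0   s0 
   s12   s13   s0   s0 
   s13   s15   s2   s8 
   s14   s15   s2   s2 
   s15    s3   s4   s8 
(> = start, * = accepting)

start=s0 accept=s6,s7,s9 s0-a->s1 s0-b->s2 s0-c->s2 s1-a->s3 s1-b->s4 s1-c->s4 s2-a->s5 s2-b->s4 s2-c->s4 s3-a->s6 s3-b->s7 s3-c->s8 s4-a->s9 s4-b->s7 s4-c->s7 s5-a->s6 s5-b->s7 s5-c->s7 s6-a->s10 s6-b->s11 s6-c->s8 s7-a->s12 s7-b->s11 s7-c->s11 s8-a->s8 s8-b->s8 s8-c->s8 s9-a->s10 s9-b->s11 s9-c->s11 s10-a->s13 s10-b->s0 s10-c->s8 s11-a->s14 s11-b->s0 s11-c->s0 s12-a->s13 s12-b->s0 s12-c->s0 s13-a->s15 s13-b->s2 s13-c->s8 s14-a->s15 s14-b->s2 s14-c->s2 s15-a->s3 s15-b->s4 s15-c->s8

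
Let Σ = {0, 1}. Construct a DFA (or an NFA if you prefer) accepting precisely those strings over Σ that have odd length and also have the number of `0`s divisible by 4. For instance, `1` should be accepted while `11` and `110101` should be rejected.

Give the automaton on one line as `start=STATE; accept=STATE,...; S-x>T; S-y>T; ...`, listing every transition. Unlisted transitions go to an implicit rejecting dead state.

Handle the two conditions separately and then intersect. The first has 2 states tracking the input length modulo 2; the second has 4 states tracking the count of `0`s modulo 4. A product state is a pair (one from each), accepting exactly when both do.
        0   1  
>  q0   q1  q2 
   q1   q3  q4 
 * q2   q4  q0 
   q3   q5  q6 
   q4   q6  q1 
   q5   q0  q7 
   q6   q7  q3 
   q7   q2  q5 
(> = start, * = accepting)

start=q0; accept=q2; q0-0>q1; q0-1>q2; q1-0>q3; q1-1>q4; q2-0>q4; q2-1>q0; q3-0>q5; q3-1>q6; q4-0>q6; q4-1>q1; q5-0>q0; q5-1>q7; q6-0>q7; q6-1>q3; q7-0>q2; q7-1>q5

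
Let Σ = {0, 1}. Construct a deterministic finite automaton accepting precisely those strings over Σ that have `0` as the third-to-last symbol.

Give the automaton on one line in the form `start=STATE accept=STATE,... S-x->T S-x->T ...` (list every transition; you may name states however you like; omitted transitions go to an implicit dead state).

start=q0 accept=q7,q8,q9,q10 q0-0->q1 q0-1->q2 q1-0->q3 q1-1->q4 q2-0->q5 q2-1->q6 q3-0->q7 q3-1->q8 q4-0->q9 q4-1->q10 q5-0->q11 q5-1->q12 q6-0->q13 q6-1->q14 q7-0->q7 q7-1->q8 q8-0->q9 q8-1->q10 q9-0->q11 q9-1->q12 q10-0->q13 q10-1->q14 q11-0->q7 q11-1->q8 q12-0->q9 q12-1->q10 q13-0->q11 q13-1->q12 q14-0->q13 q14-1->q14

A DFA must remember the last 3 symbols (since which symbol is third-to-last isn't known until the input ends). Use one state per possible window of the last ≤3 symbols; accept from those whose window starts with `0`.
With 15 states:
          0    1  
>  q0     q1   q2 
   q1     q3   q4 
   q2     q5   q6 
   q3     q7   q8 
   q4     q9  q10 
   q5    q11  q12 
   q6    q13  q14 
 * q7     q7   q8 
 * q8     q9  q10 
 * q9    q11  q12 
 * q10   q13  q14 
   q11    q7   q8 
   q12    q9  q10 
   q13   q11  q12 
   q14   q13  q14 
(> = start, * = accepting)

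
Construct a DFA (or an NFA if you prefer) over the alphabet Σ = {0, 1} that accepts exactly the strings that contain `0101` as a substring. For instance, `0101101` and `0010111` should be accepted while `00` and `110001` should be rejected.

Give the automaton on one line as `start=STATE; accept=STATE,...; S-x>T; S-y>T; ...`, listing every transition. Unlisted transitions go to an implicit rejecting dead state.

start=q0; accept=q4; q0-0>q1; q0-1>q0; q1-0>q1; q1-1>q2; q2-0>q3; q2-1>q0; q3-0>q1; q3-1>q4; q4-0>q4; q4-1>q4

Track how much of `0101` has been matched so far: state q0 is no progress, q4 is the absorbing accept state reached once `0101` has occurred. Intermediate states record partial matches; on a mismatch, fall back to the longest reusable overlap.
        0   1  
>  q0   q1  q0 
   q1   q1  q2 
   q2   q3  q0 
   q3   q1  q4 
 * q4   q4  q4 
(> = start, * = accepting)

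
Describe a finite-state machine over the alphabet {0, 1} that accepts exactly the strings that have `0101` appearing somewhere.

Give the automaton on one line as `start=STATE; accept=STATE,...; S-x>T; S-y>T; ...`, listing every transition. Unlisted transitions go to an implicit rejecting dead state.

start=q0; accept=q4; q0-0>q1; q0-1>q0; q1-0>q1; q1-1>q2; q2-0>q3; q2-1>q0; q3-0>q1; q3-1>q4; q4-0>q4; q4-1>q4

States q0..q3 record the length of the longest prefix of `0101` that matches the current input suffix. Reaching q4 means `0101` has been seen, and we stay there forever. Accept from q4.
        0   1  
>  q0   q1  q0 
   q1   q1  q2 
   q2   q3  q0 
   q3   q1  q4 
 * q4   q4  q4 
(> = start, * = accepting)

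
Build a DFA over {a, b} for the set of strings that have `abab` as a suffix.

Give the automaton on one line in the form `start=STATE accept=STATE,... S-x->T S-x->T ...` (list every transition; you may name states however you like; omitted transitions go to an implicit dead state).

start=S0 accept=S4 S0-a->S1 S0-b->S0 S1-a->S1 S1-b->S2 S2-a->S3 S2-b->S0 S3-a->S1 S3-b->S4 S4-a->S3 S4-b->S0

Let each state record the length of the longest suffix of the input read so far that is also a prefix of `abab`. S1 means the last symbol is `a`; S2 means the last 2 symbols are `ab`; S3 means the last 3 symbols are `aba`; S4 means the last 4 symbols are `abab`. Accept only at S4, where the string currently ends in `abab`.
        a   b  
>  S0   S1  S0 
   S1   S1  S2 
   S2   S3  S0 
   S3   S1  S4 
 * S4   S3  S0 
(> = start, * = accepting)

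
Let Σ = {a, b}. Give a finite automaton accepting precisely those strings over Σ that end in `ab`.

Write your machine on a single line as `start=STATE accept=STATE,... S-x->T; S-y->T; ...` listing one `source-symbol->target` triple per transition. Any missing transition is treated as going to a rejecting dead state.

Let each state record the length of the longest suffix of the input read so far that is also a prefix of `ab`. S1 means the last symbol is `a`; S2 means the last 2 symbols are `ab`. Accept only at S2, where the string currently ends in `ab`.
With 3 states:
        a   b  
>  S0   S1  S0 
   S1   S1  S2 
 * S2   S1  S0 
(> = start, * = accepting)

start=S0; accept=S2; S0-a->S1; S0-b->S0; S1-a->S1; S1-b->S2; S2-a->S1; S2-b->S0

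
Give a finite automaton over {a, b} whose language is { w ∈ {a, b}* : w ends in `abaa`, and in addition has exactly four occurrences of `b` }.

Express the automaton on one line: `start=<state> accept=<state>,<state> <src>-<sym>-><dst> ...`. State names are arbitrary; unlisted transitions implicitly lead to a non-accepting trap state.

start=q0 accept=q8 q0-a->q0 q0-b->q1 q1-a->q1 q1-b->q2 q2-a->q2 q2-b->q3 q3-a->q4 q3-b->q5 q4-a->q4 q4-b->q6 q5-a->q5 q5-b->q5 q6-a->q7 q6-b->q5 q7-a->q8 q7-b->q5 q8-a->q5 q8-b->q5

Run two small machines in parallel and take their product. One (5 states) tracks how much of the suffix `abaa` has currently been matched; the other (6 states) tracks the count of `b`s, saturating at 5. Each combined state is a pair, one component from each; accept when both components accept. Equivalent product states are then merged.
A 9-state machine:
        a   b  
>  q0   q0  q1 
   q1   q1  q2 
   q2   q2  q3 
   q3   q4  q5 
   q4   q4  q6 
   q5   q5  q5 
   q6   q7  q5 
   q7   q8  q5 
 * q8   q5  q5 
(> = start, * = accepting)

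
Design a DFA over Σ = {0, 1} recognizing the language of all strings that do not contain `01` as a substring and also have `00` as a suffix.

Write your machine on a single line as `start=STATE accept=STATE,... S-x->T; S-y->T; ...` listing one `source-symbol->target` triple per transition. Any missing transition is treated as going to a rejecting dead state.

Build one automaton per condition and run them in lockstep. The first has 3 states tracking partial matches of the forbidden pattern `01`; the second has 3 states tracking how much of the suffix `00` has currently been matched. A product state is a pair (one from each), accepting exactly when both do. Equivalent product states are then merged.
       0  1 
>  A   B  A 
   B   C  D 
 * C   C  D 
   D   D  D 
(> = start, * = accepting)

start=A; accept=C; A-0->B; A-1->A; B-0->C; B-1->D; C-0->C; C-1->D; D-0->D; D-1->D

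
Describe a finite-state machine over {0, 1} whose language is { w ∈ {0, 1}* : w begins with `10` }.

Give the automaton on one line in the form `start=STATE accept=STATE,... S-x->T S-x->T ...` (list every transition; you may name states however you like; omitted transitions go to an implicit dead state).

Walk along `10` while the input agrees: from S0 take `1` to S1, and so on. Any deviation drops to the rejecting sink S3. Once S2 is reached the prefix is confirmed and every continuation is accepted.
4 states suffice.
        0   1  
>  S0   S3  S1 
   S1   S2  S3 
 * S2   S2  S2 
   S3   S3  S3 
(> = start, * = accepting)

start=S0 accept=S2 S0-0->S3 S0-1->S1 S1-0->S2 S1-1->S3 S2-0->S2 S2-1->S2 S3-0->S3 S3-1->S3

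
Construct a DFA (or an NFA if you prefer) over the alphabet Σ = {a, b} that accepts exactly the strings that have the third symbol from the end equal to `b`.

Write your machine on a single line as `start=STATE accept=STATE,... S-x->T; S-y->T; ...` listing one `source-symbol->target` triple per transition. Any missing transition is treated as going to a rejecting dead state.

A DFA must remember the last 3 symbols (since which symbol is third-to-last isn't known until the input ends). Use one state per possible window of the last ≤3 symbols; accept from those whose window starts with `b`.
With 15 states:
          a    b  
>  q0     q1   q2 
   q1     q3   q4 
   q2     q5   q6 
   q3     q7   q8 
   q4     q9  q10 
   q5    q11  q12 
   q6    q13  q14 
   q7     q7   q8 
   q8     q9  q10 
   q9    q11  q12 
   q10   q13  q14 
 * q11    q7   q8 
 * q12    q9  q10 
 * q13   q11  q12 
 * q14   q13  q14 
(> = start, * = accepting)

start=q0; accept=q11,q12,q13,q14; q0-a->q1; q0-b->q2; q1-a->q3; q1-b->q4; q2-a->q5; q2-b->q6; q3-a->q7; q3-b->q8; q4-a->q9; q4-b->q10; q5-a->q11; q5-b->q12; q6-a->q13; q6-b->q14; q7-a->q7; q7-b->q8; q8-a->q9; q8-b->q10; q9-a->q11; q9-b->q12; q10-a->q13; q10-b->q14; q11-a->q7; q11-b->q8; q12-a->q9; q12-b->q10; q13-a->q11; q13-b->q12; q14-a->q13; q14-b->q14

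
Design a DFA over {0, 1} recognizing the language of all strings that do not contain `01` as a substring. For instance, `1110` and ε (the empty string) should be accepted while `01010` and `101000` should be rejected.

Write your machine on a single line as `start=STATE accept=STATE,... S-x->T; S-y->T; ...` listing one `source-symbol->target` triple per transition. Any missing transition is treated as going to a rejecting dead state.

Track partial matches of the forbidden pattern `01`. State S2 is a dead state reached once `01` has occurred; every other state accepts. S0 means no part of `01` is currently matched.
3 states suffice.
        0   1  
>* S0   S1  S0 
 * S1   S1  S2 
   S2   S2  S2 
(> = start, * = accepting)

start=S0; accept=S0,S1; S0-0->S1; S0-1->S0; S1-0->S1; S1-1->S2; S2-0->S2; S2-1->S2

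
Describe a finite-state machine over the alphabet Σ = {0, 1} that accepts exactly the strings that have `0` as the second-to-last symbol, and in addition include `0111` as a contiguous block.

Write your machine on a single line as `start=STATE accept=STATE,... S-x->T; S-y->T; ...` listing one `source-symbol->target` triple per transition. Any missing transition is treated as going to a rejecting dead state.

start=q0; accept=q10,q11; q0-0->q1; q0-1->q2; q1-0->q3; q1-1->q4; q2-0->q5; q2-1->q6; q3-0->q3; q3-1->q4; q4-0->q5; q4-1->q7; q5-0->q3; q5-1->q4; q6-0->q5; q6-1->q6; q7-0->q5; q7-1->q8; q8-0->q9; q8-1->q8; q9-0->q10; q9-1->q11; q10-0->q10; q10-1->q11; q11-0->q9; q11-1->q8

Handle the two conditions separately and then intersect. The first has 7 states tracking the last 2 symbols read; the second has 5 states tracking whether and how much of `0111` has been seen. A product state is a pair (one from each), accepting exactly when both do.
12 states suffice.
          0    1  
>  q0     q1   q2 
   q1     q3   q4 
   q2     q5   q6 
   q3     q3   q4 
   q4     q5   q7 
   q5     q3   q4 
   q6     q5   q6 
   q7     q5   q8 
   q8     q9   q8 
   q9    q10  q11 
 * q10   q10  q11 
 * q11    q9   q8 
(> = start, * = accepting)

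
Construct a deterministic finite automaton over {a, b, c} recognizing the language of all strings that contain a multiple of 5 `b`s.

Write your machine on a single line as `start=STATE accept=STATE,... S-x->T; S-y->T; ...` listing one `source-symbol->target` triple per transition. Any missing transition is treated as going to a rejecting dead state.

The only thing that matters is how many `b`s have appeared, reduced mod 5. Use one state per residue: q0 for 0, …, q4 for 4. Reading `b` moves to the next residue; anything else stays put. q0 is accepting.
5 states suffice.
        a   b   c  
>* q0   q0  q1  q0 
   q1   q1  q2  q1 
   q2   q2  q3  q2 
   q3   q3  q4  q3 
   q4   q4  q0  q4 
(> = start, * = accepting)

start=q0; accept=q0; q0-a->q0; q0-b->q1; q0-c->q0; q1-a->q1; q1-b->q2; q1-c->q1; q2-a->q2; q2-b->q3; q2-c->q2; q3-a->q3; q3-b->q4; q3-c->q3; q4-a->q4; q4-b->q0; q4-c->q4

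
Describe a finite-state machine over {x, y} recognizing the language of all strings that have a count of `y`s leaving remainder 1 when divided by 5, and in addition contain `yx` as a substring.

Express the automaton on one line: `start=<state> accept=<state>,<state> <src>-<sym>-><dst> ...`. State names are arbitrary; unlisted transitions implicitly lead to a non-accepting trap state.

start=S0 accept=S2 S0-x->S0 S0-y->S1 S1-x->S2 S1-y->S3 S2-x->S2 S2-y->S4 S3-x->S4 S3-y->S5 S4-x->S4 S4-y->S6 S5-x->S6 S5-y->S7 S6-x->S6 S6-y->S8 S7-x->S8 S7-y->S9 S8-x->S8 S8-y->S10 S9-x->S10 S9-y->S1 S10-x->S10 S10-y->S2

Build one automaton per condition and run them in lockstep. The first has 5 states tracking the count of `y`s modulo 5; the second has 3 states tracking whether and how much of `yx` has been seen. A product state is a pair (one from each), accepting exactly when both do.
With 11 states:
          x    y  
>  S0     S0   S1 
   S1     S2   S3 
 * S2     S2   S4 
   S3     S4   S5 
   S4     S4   S6 
   S5     S6   S7 
   S6     S6   S8 
   S7     S8   S9 
   S8     S8  S10 
   S9    S10   S1 
   S10   S10   S2 
(> = start, * = accepting)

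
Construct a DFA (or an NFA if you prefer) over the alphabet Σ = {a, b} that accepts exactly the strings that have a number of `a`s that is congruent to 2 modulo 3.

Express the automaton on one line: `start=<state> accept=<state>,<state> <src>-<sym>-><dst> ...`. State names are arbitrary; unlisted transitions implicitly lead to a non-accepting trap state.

start=s0 accept=s2 s0-a->s1 s0-b->s0 s1-a->s2 s1-b->s1 s2-a->s0 s2-b->s2

Keep the running count of `a`s modulo 3: each `a` advances along the cycle s0 → s1 → s2 → s0 while other symbols loop. Accept at s2.
        a   b  
>  s0   s1  s0 
   s1   s2  s1 
 * s2   s0  s2 
(> = start, * = accepting)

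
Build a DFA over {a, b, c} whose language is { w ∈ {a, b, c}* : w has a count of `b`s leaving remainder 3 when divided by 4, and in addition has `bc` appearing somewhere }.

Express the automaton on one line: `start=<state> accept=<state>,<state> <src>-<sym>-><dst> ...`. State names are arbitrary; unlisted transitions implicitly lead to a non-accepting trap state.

Run two small machines in parallel and take their product. The first has 4 states tracking the count of `b`s modulo 4; the second has 3 states tracking whether and how much of `bc` has been seen. A product state is a pair (one from each), accepting exactly when both do.
12 states suffice.
          a    b    c  
>  S0     S0   S1   S0 
   S1     S2   S3   S4 
   S2     S2   S3   S2 
   S3     S5   S6   S7 
   S4     S4   S7   S4 
   S5     S5   S6   S5 
   S6     S8   S9  S10 
   S7     S7  S10   S7 
   S8     S8   S9   S8 
   S9     S0   S1  S11 
 * S10   S10  S11  S10 
   S11   S11   S4  S11 
(> = start, * = accepting)

start=S0 accept=S10 S0-a->S0 S0-b->S1 S0-c->S0 S1-a->S2 S1-b->S3 S1-c->S4 S2-a->S2 S2-b->S3 S2-c->S2 S3-a->S5 S3-b->S6 S3-c->S7 S4-a->S4 S4-b->S7 S4-c->S4 S5-a->S5 S5-b->S6 S5-c->S5 S6-a->S8 S6-b->S9 S6-c->S10 S7-a->S7 S7-b->S10 S7-c->S7 S8-a->S8 S8-b->S9 S8-c->S8 S9-a->S0 S9-b->S1 S9-c->S11 S10-a->S10 S10-b->S11 S10-c->S10 S11-a->S11 S11-b->S4 S11-c->S11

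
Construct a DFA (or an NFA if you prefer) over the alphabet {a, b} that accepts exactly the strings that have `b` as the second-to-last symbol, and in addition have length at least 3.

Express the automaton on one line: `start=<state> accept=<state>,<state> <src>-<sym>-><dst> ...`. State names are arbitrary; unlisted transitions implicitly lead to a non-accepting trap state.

start=q0 accept=q3,q4 q0-a->q1 q0-b->q1 q1-a->q1 q1-b->q2 q2-a->q3 q2-b->q4 q3-a->q1 q3-b->q2 q4-a->q3 q4-b->q4

Build one automaton per condition and run them in lockstep. One (7 states) tracks the last 2 symbols read; the other (5 states) tracks the input length, saturating at 4. Each combined state is a pair, one component from each; accept when both components accept. Equivalent product states are then merged.
        a   b  
>  q0   q1  q1 
   q1   q1  q2 
   q2   q3  q4 
 * q3   q1  q2 
 * q4   q3  q4 
(> = start, * = accepting)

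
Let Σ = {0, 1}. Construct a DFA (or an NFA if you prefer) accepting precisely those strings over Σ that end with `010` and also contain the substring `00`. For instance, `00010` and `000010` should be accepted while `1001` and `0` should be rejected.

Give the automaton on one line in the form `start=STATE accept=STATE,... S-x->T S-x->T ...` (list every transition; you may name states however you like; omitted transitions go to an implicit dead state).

Run two small machines in parallel and take their product. The first has 4 states tracking how much of the suffix `010` has currently been matched; the second has 3 states tracking whether and how much of `00` has been seen. A product state is a pair (one from each), accepting exactly when both do. Equivalent product states are then merged.
A 6-state machine:
        0   1  
>  S0   S1  S0 
   S1   S2  S0 
   S2   S2  S3 
   S3   S4  S5 
 * S4   S2  S3 
   S5   S2  S5 
(> = start, * = accepting)

start=S0 accept=S4 S0-0->S1 S0-1->S0 S1-0->S2 S1-1->S0 S2-0->S2 S2-1->S3 S3-0->S4 S3-1->S5 S4-0->S2 S4-1->S3 S5-0->S2 S5-1->S5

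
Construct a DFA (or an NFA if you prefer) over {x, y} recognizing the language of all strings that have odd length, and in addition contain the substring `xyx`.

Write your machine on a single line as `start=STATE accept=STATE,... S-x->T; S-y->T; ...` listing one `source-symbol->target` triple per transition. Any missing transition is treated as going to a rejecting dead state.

start=A; accept=G; A-x->B; A-y->C; B-x->D; B-y->E; C-x->D; C-y->A; D-x->B; D-y->F; E-x->G; E-y->C; F-x->H; F-y->A; G-x->H; G-y->H; H-x->G; H-y->G

Run two small machines in parallel and take their product. The first has 2 states tracking the input length modulo 2; the second has 4 states tracking whether and how much of `xyx` has been seen. A product state is a pair (one from each), accepting exactly when both do.
With 8 states:
       x  y 
>  A   B  C 
   B   D  E 
   C   D  A 
   D   B  F 
   E   G  C 
   F   H  A 
 * G   H  H 
   H   G  G 
(> = start, * = accepting)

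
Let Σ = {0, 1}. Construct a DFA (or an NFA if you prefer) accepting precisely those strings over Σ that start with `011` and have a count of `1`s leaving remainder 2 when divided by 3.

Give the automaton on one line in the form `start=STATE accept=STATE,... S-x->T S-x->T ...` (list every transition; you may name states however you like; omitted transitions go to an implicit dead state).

Build one automaton per condition and run them in lockstep. The first has 5 states tracking whether the input so far still matches the prefix `011`; the second has 3 states tracking the count of `1`s modulo 3. A product state is a pair (one from each), accepting exactly when both do. After merging equivalent states the machine shrinks.
       0  1 
>  A   B  C 
   B   C  D 
   C   C  C 
   D   C  E 
 * E   E  F 
   F   F  G 
   G   G  E 
(> = start, * = accepting)

start=A accept=E A-0->B A-1->C B-0->C B-1->D C-0->C C-1->C D-0->C D-1->E E-0->E E-1->F F-0->F F-1->G G-0->G G-1->E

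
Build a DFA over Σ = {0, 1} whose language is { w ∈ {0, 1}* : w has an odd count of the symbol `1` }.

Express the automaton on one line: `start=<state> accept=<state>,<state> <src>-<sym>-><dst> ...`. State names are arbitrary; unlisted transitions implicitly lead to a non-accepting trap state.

start=s0 accept=s1 s0-0->s0 s0-1->s1 s1-0->s1 s1-1->s0

The only thing that matters is how many `1`s have appeared, reduced mod 2. Use one state per residue: s0 for 0, …, s1 for 1. Reading `1` moves to the next residue; anything else stays put. s1 is accepting.
With 2 states:
        0   1  
>  s0   s0  s1 
 * s1   s1  s0 
(> = start, * = accepting)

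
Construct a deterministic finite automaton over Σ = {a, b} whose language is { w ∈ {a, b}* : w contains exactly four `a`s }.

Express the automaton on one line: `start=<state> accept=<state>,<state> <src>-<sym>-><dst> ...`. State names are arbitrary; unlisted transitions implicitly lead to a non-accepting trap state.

start=s0 accept=s4 s0-a->s1 s0-b->s0 s1-a->s2 s1-b->s1 s2-a->s3 s2-b->s2 s3-a->s4 s3-b->s3 s4-a->s5 s4-b->s4 s5-a->s5 s5-b->s5

Count `a`s, saturating at 5: states s0 through s4 mean 0 through 4 `a`s seen; s5 means more than 4. Each `a` increments (capped at s5); other symbols loop. Accept from {s4}.
A 6-state machine:
        a   b  
>  s0   s1  s0 
   s1   s2  s1 
   s2   s3  s2 
   s3   s4  s3 
 * s4   s5  s4 
   s5   s5  s5 
(> = start, * = accepting)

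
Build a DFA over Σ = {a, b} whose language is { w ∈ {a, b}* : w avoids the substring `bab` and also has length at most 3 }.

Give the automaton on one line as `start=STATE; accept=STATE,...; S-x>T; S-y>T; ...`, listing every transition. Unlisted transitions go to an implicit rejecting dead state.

Run two small machines in parallel and take their product. One (4 states) tracks partial matches of the forbidden pattern `bab`; the other (5 states) tracks the input length, saturating at 4. Each combined state is a pair, one component from each; accept when both components accept. Equivalent product states are then merged.
        a   b  
>* S0   S1  S2 
 * S1   S3  S3 
 * S2   S4  S3 
 * S3   S5  S5 
 * S4   S5  S6 
 * S5   S6  S6 
   S6   S6  S6 
(> = start, * = accepting)

start=S0; accept=S0,S1,S2,S3,S4,S5; S0-a>S1; S0-b>S2; S1-a>S3; S1-b>S3; S2-a>S4; S2-b>S3; S3-a>S5; S3-b>S5; S4-a>S5; S4-b>S6; S5-a>S6; S5-b>S6; S6-a>S6; S6-b>S6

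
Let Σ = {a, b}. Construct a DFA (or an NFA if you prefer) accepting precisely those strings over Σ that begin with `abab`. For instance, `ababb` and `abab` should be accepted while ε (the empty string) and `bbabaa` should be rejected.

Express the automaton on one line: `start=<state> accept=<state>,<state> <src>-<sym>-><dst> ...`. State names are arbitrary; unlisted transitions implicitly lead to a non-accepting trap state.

Walk along `abab` while the input agrees: from S0 take `a` to S1, and so on. Any deviation drops to the rejecting sink S5. Once S4 is reached the prefix is confirmed and every continuation is accepted.
6 states suffice.
        a   b  
>  S0   S1  S5 
   S1   S5  S2 
   S2   S3  S5 
   S3   S5  S4 
 * S4   S4  S4 
   S5   S5  S5 
(> = start, * = accepting)

start=S0 accept=S4 S0-a->S1 S0-b->S5 S1-a->S5 S1-b->S2 S2-a->S3 S2-b->S5 S3-a->S5 S3-b->S4 S4-a->S4 S4-b->S4 S5-a->S5 S5-b->S5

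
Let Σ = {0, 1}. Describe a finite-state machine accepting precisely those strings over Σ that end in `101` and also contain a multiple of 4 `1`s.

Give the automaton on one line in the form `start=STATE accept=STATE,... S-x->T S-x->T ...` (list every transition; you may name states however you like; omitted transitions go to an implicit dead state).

start=S0 accept=S6 S0-0->S0 S0-1->S1 S1-0->S1 S1-1->S2 S2-0->S2 S2-1->S3 S3-0->S4 S3-1->S0 S4-0->S5 S4-1->S6 S5-0->S5 S5-1->S0 S6-0->S0 S6-1->S1

Run two small machines in parallel and take their product. One (4 states) tracks how much of the suffix `101` has currently been matched; the other (4 states) tracks the count of `1`s modulo 4. Each combined state is a pair, one component from each; accept when both components accept. Equivalent product states are then merged.
A 7-state machine:
        0   1  
>  S0   S0  S1 
   S1   S1  S2 
   S2   S2  S3 
   S3   S4  S0 
   S4   S5  S6 
   S5   S5  S0 
 * S6   S0  S1 
(> = start, * = accepting)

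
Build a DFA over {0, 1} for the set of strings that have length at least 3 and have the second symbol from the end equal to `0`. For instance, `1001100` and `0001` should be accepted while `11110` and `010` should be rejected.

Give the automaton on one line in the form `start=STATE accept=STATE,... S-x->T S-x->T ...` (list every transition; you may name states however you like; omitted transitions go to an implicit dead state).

Run two small machines in parallel and take their product. One (5 states) tracks the input length, saturating at 4; the other (7 states) tracks the last 2 symbols read. Each combined state is a pair, one component from each; accept when both components accept. After merging equivalent states the machine shrinks.
5 states suffice.
        0   1  
>  s0   s1  s1 
   s1   s2  s1 
   s2   s3  s4 
 * s3   s3  s4 
 * s4   s2  s1 
(> = start, * = accepting)

start=s0 accept=s3,s4 s0-0->s1 s0-1->s1 s1-0->s2 s1-1->s1 s2-0->s3 s2-1->s4 s3-0->s3 s3-1->s4 s4-0->s2 s4-1->s1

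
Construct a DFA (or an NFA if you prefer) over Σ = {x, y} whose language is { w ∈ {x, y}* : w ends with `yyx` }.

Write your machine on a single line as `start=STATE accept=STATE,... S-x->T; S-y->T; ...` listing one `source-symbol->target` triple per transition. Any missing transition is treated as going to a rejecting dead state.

Remember how much of `yyx` the current input suffix matches. State A means no match yet; B means the last symbol is `y`; C means the last 2 symbols are `yy`; D means the last 3 symbols are `yyx`. Only D accepts. On a mismatch, fall back to the longest proper suffix that is still a prefix of `yyx`.
With 4 states:
       x  y 
>  A   A  B 
   B   A  C 
   C   D  C 
 * D   A  B 
(> = start, * = accepting)

start=A; accept=D; A-x->A; A-y->B; B-x->A; B-y->C; C-x->D; C-y->C; D-x->A; D-y->B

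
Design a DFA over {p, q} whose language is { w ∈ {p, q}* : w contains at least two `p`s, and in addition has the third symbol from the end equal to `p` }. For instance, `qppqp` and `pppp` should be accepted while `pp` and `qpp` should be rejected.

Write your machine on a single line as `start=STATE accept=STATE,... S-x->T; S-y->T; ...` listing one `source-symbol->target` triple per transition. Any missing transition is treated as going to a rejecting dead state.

Build one automaton per condition and run them in lockstep. The first has 4 states tracking the count of `p`s, saturating at 3; the second has 15 states tracking the last 3 symbols read. A product state is a pair (one from each), accepting exactly when both do. After merging equivalent states the machine shrinks.
With 11 states:
       p  q 
>  A   B  A 
   B   C  D 
   C   E  F 
   D   G  H 
 * E   E  F 
 * F   G  I 
 * G   C  J 
   H   K  H 
 * I   K  H 
   J   G  I 
   K   C  J 
(> = start, * = accepting)

start=A; accept=E,F,G,I; A-p->B; A-q->A; B-p->C; B-q->D; C-p->E; C-q->F; D-p->G; D-q->H; E-p->E; E-q->F; F-p->G; F-q->I; G-p->C; G-q->J; H-p->K; H-q->H; I-p->K; I-q->H; J-p->G; J-q->I; K-p->C; K-q->J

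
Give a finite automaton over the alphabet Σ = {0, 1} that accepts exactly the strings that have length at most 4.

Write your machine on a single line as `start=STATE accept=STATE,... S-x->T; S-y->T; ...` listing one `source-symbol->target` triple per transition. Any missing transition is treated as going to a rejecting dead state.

start=s0; accept=s0,s1,s2,s3,s4; s0-0->s1; s0-1->s1; s1-0->s2; s1-1->s2; s2-0->s3; s2-1->s3; s3-0->s4; s3-1->s4; s4-0->s5; s4-1->s5; s5-0->s5; s5-1->s5

Count input length up to 5: every symbol moves from s0 toward s5, which means 'more than 4' and absorbs. Accept from {s0, s1, s2, s3, s4}.
        0   1  
>* s0   s1  s1 
 * s1   s2  s2 
 * s2   s3  s3 
 * s3   s4  s4 
 * s4   s5  s5 
   s5   s5  s5 
(> = start, * = accepting)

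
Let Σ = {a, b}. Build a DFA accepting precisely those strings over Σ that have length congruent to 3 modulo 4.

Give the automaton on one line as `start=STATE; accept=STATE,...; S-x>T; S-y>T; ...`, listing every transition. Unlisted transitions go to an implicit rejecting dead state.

start=s0; accept=s3; s0-a>s1; s0-b>s1; s1-a>s2; s1-b>s2; s2-a>s3; s2-b>s3; s3-a>s0; s3-b>s0

Count input length modulo 4: every symbol advances one step around the cycle s0 → s1 → s2 → s3 → s0. Accept at s3.
4 states suffice.
        a   b  
>  s0   s1  s1 
   s1   s2  s2 
   s2   s3  s3 
 * s3   s0  s0 
(> = start, * = accepting)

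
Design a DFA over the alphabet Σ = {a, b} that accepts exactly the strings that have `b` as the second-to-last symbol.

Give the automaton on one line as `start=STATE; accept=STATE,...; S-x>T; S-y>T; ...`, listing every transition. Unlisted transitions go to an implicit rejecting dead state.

start=s0; accept=s5,s6; s0-a>s1; s0-b>s2; s1-a>s3; s1-b>s4; s2-a>s5; s2-b>s6; s3-a>s3; s3-b>s4; s4-a>s5; s4-b>s6; s5-a>s3; s5-b>s4; s6-a>s5; s6-b>s6

A DFA must remember the last 2 symbols (since which symbol is second-to-last isn't known until the input ends). Use one state per possible window of the last ≤2 symbols; accept from those whose window starts with `b`.
With 7 states:
        a   b  
>  s0   s1  s2 
   s1   s3  s4 
   s2   s5  s6 
   s3   s3  s4 
   s4   s5  s6 
 * s5   s3  s4 
 * s6   s5  s6 
(> = start, * = accepting)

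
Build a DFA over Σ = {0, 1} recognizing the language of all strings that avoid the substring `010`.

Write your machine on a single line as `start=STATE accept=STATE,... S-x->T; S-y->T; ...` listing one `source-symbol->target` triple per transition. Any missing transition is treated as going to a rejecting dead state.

start=A; accept=A,B,C; A-0->B; A-1->A; B-0->B; B-1->C; C-0->D; C-1->A; D-0->D; D-1->D

Track partial matches of the forbidden pattern `010`. State D is a dead state reached once `010` has occurred; every other state accepts. A means no part of `010` is currently matched.
A 4-state machine:
       0  1 
>* A   B  A 
 * B   B  C 
 * C   D  A 
   D   D  D 
(> = start, * = accepting)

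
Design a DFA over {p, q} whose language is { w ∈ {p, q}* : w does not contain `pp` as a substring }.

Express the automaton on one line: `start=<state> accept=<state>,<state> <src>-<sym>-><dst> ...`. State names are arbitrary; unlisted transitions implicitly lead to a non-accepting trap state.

start=A accept=A,B A-p->B A-q->A B-p->C B-q->A C-p->C C-q->C

Track partial matches of the forbidden pattern `pp`. State C is a dead state reached once `pp` has occurred; every other state accepts. A means no part of `pp` is currently matched.
3 states suffice.
       p  q 
>* A   B  A 
 * B   C  A 
   C   C  C 
(> = start, * = accepting)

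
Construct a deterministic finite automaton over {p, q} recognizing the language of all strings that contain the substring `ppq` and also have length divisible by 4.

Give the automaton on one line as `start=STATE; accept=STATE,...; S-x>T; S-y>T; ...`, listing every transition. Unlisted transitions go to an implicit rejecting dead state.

Handle the two conditions separately and then intersect. One (4 states) tracks whether and how much of `ppq` has been seen; the other (4 states) tracks the input length modulo 4. Each combined state is a pair, one component from each; accept when both components accept.
16 states suffice.
       p  q 
>  A   B  C 
   B   D  E 
   C   F  E 
   D   G  H 
   E   I  J 
   F   G  J 
   G   K  L 
   H   L  L 
   I   K  A 
   J   M  A 
   K   N  O 
 * L   O  O 
   M   N  C 
   N   D  P 
   O   P  P 
   P   H  H 
(> = start, * = accepting)

start=A; accept=L; A-p>B; A-q>C; B-p>D; B-q>E; C-p>F; C-q>E; D-p>G; D-q>H; E-p>I; E-q>J; F-p>G; F-q>J; G-p>K; G-q>L; H-p>L; H-q>L; I-p>K; I-q>A; J-p>M; J-q>A; K-p>N; K-q>O; L-p>O; L-q>O; M-p>N; M-q>C; N-p>D; N-q>P; O-p>P; O-q>P; P-p>H; P-q>H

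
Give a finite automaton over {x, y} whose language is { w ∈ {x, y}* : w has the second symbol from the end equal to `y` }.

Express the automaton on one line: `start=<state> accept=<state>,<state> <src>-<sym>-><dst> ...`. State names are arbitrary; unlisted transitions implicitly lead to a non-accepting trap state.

Because acceptance depends on a position counted from the end, the machine has to buffer the most recent 2 symbols. Make each state the string of the last up-to-2 symbols read; on input `x` shift the window left and append `x`. Accept when the buffered window has length 2 and begins with `y`.
With 7 states:
        x   y  
>  q0   q1  q2 
   q1   q3  q4 
   q2   q5  q6 
   q3   q3  q4 
   q4   q5  q6 
 * q5   q3  q4 
 * q6   q5  q6 
(> = start, * = accepting)

start=q0 accept=q5,q6 q0-x->q1 q0-y->q2 q1-x->q3 q1-y->q4 q2-x->q5 q2-y->q6 q3-x->q3 q3-y->q4 q4-x->q5 q4-y->q6 q5-x->q3 q5-y->q4 q6-x->q5 q6-y->q6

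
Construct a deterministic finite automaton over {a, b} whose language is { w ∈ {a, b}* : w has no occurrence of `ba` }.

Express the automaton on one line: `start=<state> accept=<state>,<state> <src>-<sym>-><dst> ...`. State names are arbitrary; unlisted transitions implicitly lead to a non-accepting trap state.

This is the complement of 'contains `ba`'. Use the same substring-matching states — S0 through S2 holding how much of `ba` has just been matched — but flip the accepting set: everything except the trap S2 accepts.
3 states suffice.
        a   b  
>* S0   S0  S1 
 * S1   S2  S1 
   S2   S2  S2 
(> = start, * = accepting)

start=S0 accept=S0,S1 S0-a->S0 S0-b->S1 S1-a->S2 S1-b->S1 S2-a->S2 S2-b->S2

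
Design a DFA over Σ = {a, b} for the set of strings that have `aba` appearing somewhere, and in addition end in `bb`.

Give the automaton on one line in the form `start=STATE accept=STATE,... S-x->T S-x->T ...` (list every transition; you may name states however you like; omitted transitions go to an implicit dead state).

Run two small machines in parallel and take their product. One (4 states) tracks whether and how much of `aba` has been seen; the other (3 states) tracks how much of the suffix `bb` has currently been matched. Each combined state is a pair, one component from each; accept when both components accept.
8 states suffice.
        a   b  
>  s0   s1  s2 
   s1   s1  s3 
   s2   s1  s4 
   s3   s5  s4 
   s4   s1  s4 
   s5   s5  s6 
   s6   s5  s7 
 * s7   s5  s7 
(> = start, * = accepting)

start=s0 accept=s7 s0-a->s1 s0-b->s2 s1-a->s1 s1-b->s3 s2-a->s1 s2-b->s4 s3-a->s5 s3-b->s4 s4-a->s1 s4-b->s4 s5-a->s5 s5-b->s6 s6-a->s5 s6-b->s7 s7-a->s5 s7-b->s7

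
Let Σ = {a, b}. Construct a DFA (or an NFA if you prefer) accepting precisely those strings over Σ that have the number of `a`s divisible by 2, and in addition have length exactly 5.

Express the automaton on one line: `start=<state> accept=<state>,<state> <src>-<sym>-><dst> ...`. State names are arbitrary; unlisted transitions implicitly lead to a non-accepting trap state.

start=q0 accept=q10 q0-a->q1 q0-b->q2 q1-a->q3 q1-b->q4 q2-a->q4 q2-b->q3 q3-a->q5 q3-b->q6 q4-a->q6 q4-b->q5 q5-a->q7 q5-b->q8 q6-a->q8 q6-b->q7 q7-a->q9 q7-b->q10 q8-a->q10 q8-b->q9 q9-a->q11 q9-b->q12 q10-a->q12 q10-b->q11 q11-a->q12 q11-b->q11 q12-a->q11 q12-b->q12

Build one automaton per condition and run them in lockstep. One (2 states) tracks the count of `a`s modulo 2; the other (7 states) tracks the input length, saturating at 6. Each combined state is a pair, one component from each; accept when both components accept.
A 13-state machine:
          a    b  
>  q0     q1   q2 
   q1     q3   q4 
   q2     q4   q3 
   q3     q5   q6 
   q4     q6   q5 
   q5     q7   q8 
   q6     q8   q7 
   q7     q9  q10 
   q8    q10   q9 
   q9    q11  q12 
 * q10   q12  q11 
   q11   q12  q11 
   q12   q11  q12 
(> = start, * = accepting)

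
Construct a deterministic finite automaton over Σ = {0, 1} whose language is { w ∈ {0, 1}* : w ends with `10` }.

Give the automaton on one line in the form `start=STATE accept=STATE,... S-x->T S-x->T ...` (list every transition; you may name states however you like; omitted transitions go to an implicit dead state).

Remember how much of `10` the current input suffix matches. State q0 means no match yet; q1 means the last symbol is `1`; q2 means the last 2 symbols are `10`. Only q2 accepts. On a mismatch, fall back to the longest proper suffix that is still a prefix of `10`.
With 3 states:
        0   1  
>  q0   q0  q1 
   q1   q2  q1 
 * q2   q0  q1 
(> = start, * = accepting)

start=q0 accept=q2 q0-0->q0 q0-1->q1 q1-0->q2 q1-1->q1 q2-0->q0 q2-1->q1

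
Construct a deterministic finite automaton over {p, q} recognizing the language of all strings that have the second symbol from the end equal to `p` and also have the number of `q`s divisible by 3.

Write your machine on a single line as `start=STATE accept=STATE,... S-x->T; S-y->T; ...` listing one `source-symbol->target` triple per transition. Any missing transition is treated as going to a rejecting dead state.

start=A; accept=D,G; A-p->B; A-q->C; B-p->D; B-q->C; C-p->C; C-q->E; D-p->D; D-q->C; E-p->F; E-q->A; F-p->F; F-q->G; G-p->B; G-q->C

Handle the two conditions separately and then intersect. The first has 7 states tracking the last 2 symbols read; the second has 3 states tracking the count of `q`s modulo 3. A product state is a pair (one from each), accepting exactly when both do. Minimizing collapses redundant product states.
A 7-state machine:
       p  q 
>  A   B  C 
   B   D  C 
   C   C  E 
 * D   D  C 
   E   F  A 
   F   F  G 
 * G   B  C 
(> = start, * = accepting)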